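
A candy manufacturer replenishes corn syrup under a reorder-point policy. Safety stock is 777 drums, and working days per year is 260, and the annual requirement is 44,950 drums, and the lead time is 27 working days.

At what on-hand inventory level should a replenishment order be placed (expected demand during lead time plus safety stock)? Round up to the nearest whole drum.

5,445 drums

Daily demand d = 44,950 / 260 = 172.885 drums/day
Demand during lead time = 172.885 × 27 = 4,667.88
Reorder point = 4,667.88 + 777 = 5,444.88 → round up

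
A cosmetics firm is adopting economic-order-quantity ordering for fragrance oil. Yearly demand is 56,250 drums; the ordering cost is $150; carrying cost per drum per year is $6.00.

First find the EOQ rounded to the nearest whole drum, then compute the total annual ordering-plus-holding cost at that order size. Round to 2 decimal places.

$10,062.31

2DS/H = 2·56,250·150/6 = 2,812,500.00
EOQ = √2,812,500.00 ≈ 1,677.05 → Q = 1,677 drums
Ordering: D/Q × S = 56,250/1,677 × $150 = $5,031.31
Holding:  Q/2 × H = 1,677/2 × $6 = $5,031.00
Total = $5,031.31 + $5,031.00 = $10,062.31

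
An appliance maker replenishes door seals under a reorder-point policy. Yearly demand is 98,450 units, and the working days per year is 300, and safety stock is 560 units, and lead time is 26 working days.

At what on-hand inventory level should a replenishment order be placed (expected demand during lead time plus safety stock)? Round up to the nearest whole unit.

9,093 units

Daily demand d = 98,450 / 300 = 328.167 units/day
Demand during lead time = 328.167 × 26 = 8,532.33
Reorder point = 8,532.33 + 560 = 9,092.33 → round up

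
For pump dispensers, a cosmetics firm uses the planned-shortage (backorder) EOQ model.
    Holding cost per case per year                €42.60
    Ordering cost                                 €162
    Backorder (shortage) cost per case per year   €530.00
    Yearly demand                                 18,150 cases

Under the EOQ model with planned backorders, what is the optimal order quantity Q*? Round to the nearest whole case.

386 cases

Q* = √(2DS/H) · √((H + b)/b)
   = √(2 × 18,150 × 162 / 42.6) · √((42.6 + 530) / 530)
   = 371.540 × 1.0394 ≈ 386.18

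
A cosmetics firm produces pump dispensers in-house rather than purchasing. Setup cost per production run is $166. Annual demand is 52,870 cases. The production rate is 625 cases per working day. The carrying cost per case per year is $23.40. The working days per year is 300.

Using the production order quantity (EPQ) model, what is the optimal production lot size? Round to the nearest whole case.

1,022 cases

d = 52,870/300 = 176.2333 cases/day;  effective holding cost H(1 − d/p) = 23.4·(1 − 176.2333/625) = 16.80182
Q* = √(2DS / H_eff) = √(2·52,870·166 / 16.80182) ≈ 1,022.10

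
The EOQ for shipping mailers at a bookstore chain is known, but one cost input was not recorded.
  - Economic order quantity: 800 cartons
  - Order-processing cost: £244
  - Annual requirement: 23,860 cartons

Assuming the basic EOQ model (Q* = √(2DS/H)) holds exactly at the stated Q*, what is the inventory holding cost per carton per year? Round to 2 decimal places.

From Q* = √(2DS/H) ⇒ Q*² = 2DS/H.
H = 2DS / Q² = 2 × 23,860 × 244 / 800² = 18.1932

£18.19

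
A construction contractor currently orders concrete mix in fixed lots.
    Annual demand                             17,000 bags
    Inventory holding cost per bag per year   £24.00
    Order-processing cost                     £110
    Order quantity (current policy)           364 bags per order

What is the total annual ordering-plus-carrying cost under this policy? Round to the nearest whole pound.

Orders/yr = 17,000/364 = 46.703; ordering cost = 46.703 × £110 = £5,137.36
Average inventory = 364/2 = 182; holding cost = 182 × £24 = £4,368.00
Total = £5,137.36 + £4,368.00 = £9,505.36

£9,505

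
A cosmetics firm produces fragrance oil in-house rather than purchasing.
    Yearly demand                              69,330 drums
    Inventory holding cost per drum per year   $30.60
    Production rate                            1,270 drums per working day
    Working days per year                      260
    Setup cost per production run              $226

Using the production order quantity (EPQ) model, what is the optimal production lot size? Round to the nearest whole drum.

d = 69,330/260 = 266.6538 drums/day;  effective holding cost H(1 − d/p) = 30.6·(1 − 266.6538/1270) = 24.17511
Q* = √(2DS / H_eff) = √(2·69,330·226 / 24.17511) ≈ 1,138.53

1,139 drums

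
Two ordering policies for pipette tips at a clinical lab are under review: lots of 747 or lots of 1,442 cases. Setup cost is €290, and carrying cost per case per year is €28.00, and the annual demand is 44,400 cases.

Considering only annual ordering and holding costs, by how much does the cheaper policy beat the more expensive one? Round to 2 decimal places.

€1,422.32

TC(Q) = (D/Q)S + (Q/2)H
TC(747) = (44,400/747)×290 + (747/2)×28 = €27,694.95
TC(1,442) = (44,400/1,442)×290 + (1,442/2)×28 = €29,117.26
Cheaper: Q = 747.  Difference = €1,422.32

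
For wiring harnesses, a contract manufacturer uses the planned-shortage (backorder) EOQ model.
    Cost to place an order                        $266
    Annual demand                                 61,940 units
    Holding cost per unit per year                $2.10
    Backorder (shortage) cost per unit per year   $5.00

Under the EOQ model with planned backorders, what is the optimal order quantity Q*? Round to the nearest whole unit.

Basic EOQ = √(2·61,940·266/2.1) = 3,961.246
Backorder adjustment √((H+b)/b) = √((2.1+5)/5) = 1.1916
Q* = 3,961.246 × 1.1916 ≈ 4,720.37

4,720 units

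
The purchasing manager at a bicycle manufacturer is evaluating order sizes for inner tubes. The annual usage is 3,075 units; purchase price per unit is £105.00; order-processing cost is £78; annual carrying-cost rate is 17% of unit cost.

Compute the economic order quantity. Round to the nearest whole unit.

H = i·C = 0.17 × £105 = £17.8500 per unit-year
EOQ = √(2DS/H) = √(2 × 3,075 × 78 / 17.85)
    = √(26,873.95) ≈ 163.93

164 units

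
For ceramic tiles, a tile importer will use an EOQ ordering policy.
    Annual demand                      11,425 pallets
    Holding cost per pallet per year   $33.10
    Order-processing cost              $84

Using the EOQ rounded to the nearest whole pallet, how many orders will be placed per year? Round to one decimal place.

47.4 orders per year

2DS/H = 2·11,425·84/33.1 = 57,987.92
EOQ = √57,987.92 ≈ 240.81 → Q = 241
Orders per year = D/Q = 11,425 / 241 = 47.407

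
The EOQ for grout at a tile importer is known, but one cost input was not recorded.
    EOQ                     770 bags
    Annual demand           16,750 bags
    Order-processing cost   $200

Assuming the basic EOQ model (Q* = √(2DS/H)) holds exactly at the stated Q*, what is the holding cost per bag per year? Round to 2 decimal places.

$11.30

Since Q* = (2DS/H)^½, squaring gives Q*²·H = 2DS.
H = 2DS / Q² = 2 × 16,750 × 200 / 770² = 11.3004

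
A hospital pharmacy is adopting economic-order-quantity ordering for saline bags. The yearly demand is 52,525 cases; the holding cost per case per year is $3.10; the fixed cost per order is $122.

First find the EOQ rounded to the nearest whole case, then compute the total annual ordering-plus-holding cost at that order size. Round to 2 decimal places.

$6,303.17

Optimal lot size Q* = (2 × 52,525 × $122 / $3.1)^½ ≈ 2,033.28 → Q = 2,033 cases
Annual ordering cost = (D/Q)·S = (52,525/2,033) × 122 = $3,152.02
Annual holding cost  = (Q/2)·H = (2,033/2) × 3.1 = $3,151.15
Total = $3,152.02 + $3,151.15 = $6,303.17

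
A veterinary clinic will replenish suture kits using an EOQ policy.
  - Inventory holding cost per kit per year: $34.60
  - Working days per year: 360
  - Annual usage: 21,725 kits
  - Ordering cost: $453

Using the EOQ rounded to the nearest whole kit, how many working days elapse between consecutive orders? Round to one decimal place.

12.5 days

EOQ = √(2DS/H) = √(2 × 21,725 × 453 / 34.6)
    = √(568,868.50) ≈ 754.23 → Q = 754 kits
Days between orders = 360 / (D/Q) = 360 / 28.813 ≈ 12.494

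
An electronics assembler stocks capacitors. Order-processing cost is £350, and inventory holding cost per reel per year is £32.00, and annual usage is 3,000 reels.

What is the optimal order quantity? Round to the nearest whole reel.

256 reels

Q* = √(2·D·S / H) = √(2·3,000·350 / 32) = √65,625.0 ≈ 256.17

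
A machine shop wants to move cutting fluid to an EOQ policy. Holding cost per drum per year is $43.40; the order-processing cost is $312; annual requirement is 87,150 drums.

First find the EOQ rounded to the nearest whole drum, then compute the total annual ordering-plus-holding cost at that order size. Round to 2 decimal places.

Optimal lot size Q* = (2 × 87,150 × $312 / $43.4)^½ ≈ 1,119.39 → Q = 1,119 drums
Ordering: D/Q × S = 87,150/1,119 × $312 = $24,299.20
Holding:  Q/2 × H = 1,119/2 × $43.4 = $24,282.30
Total = $24,299.20 + $24,282.30 = $48,581.50

$48,581.50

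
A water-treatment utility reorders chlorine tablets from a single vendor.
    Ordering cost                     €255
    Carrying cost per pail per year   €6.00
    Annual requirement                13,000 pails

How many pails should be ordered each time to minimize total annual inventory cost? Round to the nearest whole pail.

Q* = √(2·D·S / H) = √(2·13,000·255 / 6) = √1,105,000.0 ≈ 1,051.19

1,051 pails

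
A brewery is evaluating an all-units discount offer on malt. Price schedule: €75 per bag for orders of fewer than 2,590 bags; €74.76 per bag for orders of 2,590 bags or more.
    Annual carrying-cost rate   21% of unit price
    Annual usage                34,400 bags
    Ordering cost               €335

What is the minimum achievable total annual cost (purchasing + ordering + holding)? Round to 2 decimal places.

€2,596,524.40

H₁ = 21%×€75 = €15.7500;  H₂ = 21%×€74.76 = €15.6996
EOQ₁ = √(2×34,400×335/15.7500) = 1,209.70  (< 2,590, feasible at tier 1)
EOQ₂ = √(2×34,400×335/15.6996) = 1,211.64  (< 2,590 → use Q = 2,590 at tier-2 price)
TC(tier 1 (EOQ₁), Q≈1,209.7) = €2,599,052.72
TC(tier 2, Q≈2,590.0) = €2,596,524.40
Minimum at tier 2: €2,596,524.40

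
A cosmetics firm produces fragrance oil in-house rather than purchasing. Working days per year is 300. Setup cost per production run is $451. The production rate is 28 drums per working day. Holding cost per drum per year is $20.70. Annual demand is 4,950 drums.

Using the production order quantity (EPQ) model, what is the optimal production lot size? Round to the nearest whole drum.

d = 4,950/300 = 16.5000 drums/day;  effective holding cost H(1 − d/p) = 20.7·(1 − 16.5000/28) = 8.50179
Q* = √(2DS / H_eff) = √(2·4,950·451 / 8.50179) ≈ 724.69

725 drums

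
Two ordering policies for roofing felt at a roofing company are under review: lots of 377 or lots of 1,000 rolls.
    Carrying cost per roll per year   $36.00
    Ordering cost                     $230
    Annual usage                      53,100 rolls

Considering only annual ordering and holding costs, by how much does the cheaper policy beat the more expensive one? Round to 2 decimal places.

TC(Q) = (D/Q)S + (Q/2)H
TC(377) = (53,100/377)×230 + (377/2)×36 = $39,181.23
TC(1,000) = (53,100/1,000)×230 + (1,000/2)×36 = $30,213.00
|ΔTC| = |$39,181.23 − $30,213.00| = $8,968.23

$8,968.23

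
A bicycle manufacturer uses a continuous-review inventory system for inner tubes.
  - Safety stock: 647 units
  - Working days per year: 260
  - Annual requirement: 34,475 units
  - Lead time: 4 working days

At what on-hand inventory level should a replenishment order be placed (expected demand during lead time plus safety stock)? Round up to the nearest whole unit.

1,178 units

Daily demand d = 34,475 / 260 = 132.596 units/day
Demand during lead time = 132.596 × 4 = 530.38
Reorder point = 530.38 + 647 = 1,177.38 → round up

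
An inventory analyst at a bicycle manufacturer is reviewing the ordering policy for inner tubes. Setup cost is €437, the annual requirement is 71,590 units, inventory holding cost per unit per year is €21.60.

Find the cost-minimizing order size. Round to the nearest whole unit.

1,702 units

EOQ = √(2DS/H) = √(2 × 71,590 × 437 / 21.6)
    = √(2,896,743.52) ≈ 1,701.98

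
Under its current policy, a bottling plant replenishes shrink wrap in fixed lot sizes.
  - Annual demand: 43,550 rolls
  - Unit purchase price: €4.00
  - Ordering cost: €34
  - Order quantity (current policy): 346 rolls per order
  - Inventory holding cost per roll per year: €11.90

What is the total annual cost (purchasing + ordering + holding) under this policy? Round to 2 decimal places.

€180,538.18

Orders/yr = 43,550/346 = 125.867; ordering cost = 125.867 × €34 = €4,279.48
Average inventory = 346/2 = 173; holding cost = 173 × €11.9 = €2,058.70
Purchase cost = D·C = 43,550 × 4 = €174,200.00
Total = €4,279.48 + €2,058.70 + €174,200.00 = €180,538.18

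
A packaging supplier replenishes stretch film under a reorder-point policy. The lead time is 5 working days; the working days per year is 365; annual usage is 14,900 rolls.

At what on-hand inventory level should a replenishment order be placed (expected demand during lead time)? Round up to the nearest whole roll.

Daily demand d = 14,900 / 365 = 40.822 rolls/day
Demand during lead time = 40.822 × 5 = 204.11
Reorder point = 204.11 → round up

205 rolls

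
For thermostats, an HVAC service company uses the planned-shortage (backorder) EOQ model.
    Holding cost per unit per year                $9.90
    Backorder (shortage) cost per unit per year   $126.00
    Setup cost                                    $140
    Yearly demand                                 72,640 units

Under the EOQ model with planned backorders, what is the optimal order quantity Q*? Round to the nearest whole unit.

Basic EOQ = √(2·72,640·140/9.9) = 1,433.340
Backorder adjustment √((H+b)/b) = √((9.9+126)/126) = 1.0385
Q* = 1,433.340 × 1.0385 ≈ 1,488.59

1,489 units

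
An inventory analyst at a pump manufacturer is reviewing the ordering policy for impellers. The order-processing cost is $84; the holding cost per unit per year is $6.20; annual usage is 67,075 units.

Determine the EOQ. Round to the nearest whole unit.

EOQ = √(2DS/H) = √(2 × 67,075 × 84 / 6.2)
    = √(1,817,516.13) ≈ 1,348.15

1,348 units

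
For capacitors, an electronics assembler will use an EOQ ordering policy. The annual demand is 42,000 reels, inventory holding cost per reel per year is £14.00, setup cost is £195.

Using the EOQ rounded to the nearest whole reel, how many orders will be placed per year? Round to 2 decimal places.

2DS/H = 2·42,000·195/14 = 1,170,000.00
EOQ = √1,170,000.00 ≈ 1,081.67 → Q = 1,082
Orders per year = D/Q = 42,000 / 1,082 = 38.817

38.82 orders per year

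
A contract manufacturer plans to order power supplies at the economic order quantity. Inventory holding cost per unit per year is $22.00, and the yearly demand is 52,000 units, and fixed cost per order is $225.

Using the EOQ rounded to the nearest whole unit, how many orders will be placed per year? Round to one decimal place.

50.4 orders per year

Optimal lot size Q* = (2 × 52,000 × $225 / $22)^½ ≈ 1,031.33 → Q = 1,031
Orders per year = D/Q = 52,000 / 1,031 = 50.436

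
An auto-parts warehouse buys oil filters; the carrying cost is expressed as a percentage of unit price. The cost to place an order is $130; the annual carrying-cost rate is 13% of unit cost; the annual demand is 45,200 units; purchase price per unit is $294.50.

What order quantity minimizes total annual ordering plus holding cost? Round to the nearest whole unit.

Carrying cost H = $294.5 × 13% = $38.2850/unit/yr
Q* = √(2·D·S / H) = √(2·45,200·130 / 38.285) = √306,961.0 ≈ 554.04

554 units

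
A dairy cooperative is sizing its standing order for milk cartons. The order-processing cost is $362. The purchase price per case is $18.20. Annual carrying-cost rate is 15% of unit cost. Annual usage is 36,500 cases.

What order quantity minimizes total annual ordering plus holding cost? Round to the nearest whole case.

3,111 cases

Carrying cost H = $18.2 × 15% = $2.7300/case/yr
Q* = √(2·D·S / H) = √(2·36,500·362 / 2.73) = √9,679,853.5 ≈ 3,111.25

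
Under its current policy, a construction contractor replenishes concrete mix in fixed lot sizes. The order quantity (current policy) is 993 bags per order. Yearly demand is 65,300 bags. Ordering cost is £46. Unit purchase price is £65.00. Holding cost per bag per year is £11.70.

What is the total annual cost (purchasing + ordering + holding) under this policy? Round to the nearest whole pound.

Ordering: D/Q × S = 65,300/993 × £46 = £3,024.97
Holding:  Q/2 × H = 993/2 × £11.7 = £5,809.05
Purchase cost = D·C = 65,300 × 65 = £4,244,500.00
Total = £3,024.97 + £5,809.05 + £4,244,500.00 = £4,253,334.02

£4,253,334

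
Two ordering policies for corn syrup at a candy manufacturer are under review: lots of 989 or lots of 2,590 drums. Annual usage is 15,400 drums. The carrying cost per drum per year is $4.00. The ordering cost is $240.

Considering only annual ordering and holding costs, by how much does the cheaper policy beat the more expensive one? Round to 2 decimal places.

$891.92

Annual cost at Q: ordering D·S/Q plus holding Q·H/2.
TC(989) = (15,400/989)×240 + (989/2)×4 = $5,715.11
TC(2,590) = (15,400/2,590)×240 + (2,590/2)×4 = $6,607.03
Lots of 989 are cheaper by $891.92.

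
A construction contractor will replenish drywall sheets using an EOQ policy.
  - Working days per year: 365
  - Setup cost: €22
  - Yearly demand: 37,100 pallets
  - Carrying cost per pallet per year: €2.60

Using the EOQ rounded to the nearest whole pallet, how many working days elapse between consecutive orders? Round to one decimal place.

7.8 days

EOQ = √(2DS/H) = √(2 × 37,100 × 22 / 2.6)
    = √(627,846.15) ≈ 792.37 → Q = 792 pallets
T = Q/D × 365 days = 792/37,100 × 365 = 7.792 days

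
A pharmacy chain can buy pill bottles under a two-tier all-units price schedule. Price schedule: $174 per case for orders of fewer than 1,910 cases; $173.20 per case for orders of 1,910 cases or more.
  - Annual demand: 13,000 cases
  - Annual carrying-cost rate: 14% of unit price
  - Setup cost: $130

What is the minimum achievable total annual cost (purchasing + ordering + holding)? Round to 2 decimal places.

$2,271,073.96

H₁ = 14%×$174 = $24.3600;  H₂ = 14%×$173.20 = $24.2480
EOQ₁ = √(2×13,000×130/24.3600) = 372.49  (< 1,910, feasible at tier 1)
EOQ₂ = √(2×13,000×130/24.2480) = 373.35  (< 1,910 → use Q = 1,910 at tier-2 price)
TC(tier 1 (EOQ₁), Q≈372.5) = $2,271,073.96
TC(tier 2, Q≈1,910.0) = $2,275,641.66
Minimum at tier 1 (EOQ₁): $2,271,073.96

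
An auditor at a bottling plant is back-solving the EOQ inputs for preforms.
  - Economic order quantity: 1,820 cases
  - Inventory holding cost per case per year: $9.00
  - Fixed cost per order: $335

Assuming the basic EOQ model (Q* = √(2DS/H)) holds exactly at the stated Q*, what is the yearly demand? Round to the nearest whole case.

EOQ relation: Q² = 2DS/H, so rearrange for the unknown.
D = Q²H / (2S) = 1,820² × 9 / (2 × 335) = 44,494.93

44,495 cases per year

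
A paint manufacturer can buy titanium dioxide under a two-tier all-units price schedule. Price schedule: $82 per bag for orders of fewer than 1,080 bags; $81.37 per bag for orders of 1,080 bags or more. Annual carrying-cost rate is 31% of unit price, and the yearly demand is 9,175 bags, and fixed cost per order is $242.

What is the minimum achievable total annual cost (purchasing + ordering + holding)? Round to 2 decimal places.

$762,246.97

H₁ = 31%×$82 = $25.4200;  H₂ = 31%×$81.37 = $25.2247
EOQ₁ = √(2×9,175×242/25.4200) = 417.96  (< 1,080, feasible at tier 1)
EOQ₂ = √(2×9,175×242/25.2247) = 419.58  (< 1,080 → use Q = 1,080 at tier-2 price)
TC(tier 1 (EOQ₁), Q≈418.0) = $762,974.62
TC(tier 2, Q≈1,080.0) = $762,246.97
Minimum at tier 2: $762,246.97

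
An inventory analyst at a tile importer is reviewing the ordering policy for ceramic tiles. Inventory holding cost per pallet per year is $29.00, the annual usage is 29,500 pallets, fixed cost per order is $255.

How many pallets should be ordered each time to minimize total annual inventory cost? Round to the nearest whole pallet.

720 pallets

Optimal lot size Q* = (2 × 29,500 × $255 / $29)^½ ≈ 720.27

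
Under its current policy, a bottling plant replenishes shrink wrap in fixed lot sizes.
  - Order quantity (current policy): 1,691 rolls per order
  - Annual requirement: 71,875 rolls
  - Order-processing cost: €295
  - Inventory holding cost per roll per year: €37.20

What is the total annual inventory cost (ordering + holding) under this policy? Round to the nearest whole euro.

€43,991

Ordering: D/Q × S = 71,875/1,691 × €295 = €12,538.81
Holding:  Q/2 × H = 1,691/2 × €37.2 = €31,452.60
Total = €12,538.81 + €31,452.60 = €43,991.41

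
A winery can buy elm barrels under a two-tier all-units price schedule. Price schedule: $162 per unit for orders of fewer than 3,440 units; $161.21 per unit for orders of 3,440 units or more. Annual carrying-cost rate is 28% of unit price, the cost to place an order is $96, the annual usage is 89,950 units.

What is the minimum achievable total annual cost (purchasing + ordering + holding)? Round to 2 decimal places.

H₁ = 28%×$162 = $45.3600;  H₂ = 28%×$161.21 = $45.1388
EOQ₁ = √(2×89,950×96/45.3600) = 617.04  (< 3,440, feasible at tier 1)
EOQ₂ = √(2×89,950×96/45.1388) = 618.55  (< 3,440 → use Q = 3,440 at tier-2 price)
TC(tier 1 (EOQ₁), Q≈617.0) = $14,599,889.02
TC(tier 2, Q≈3,440.0) = $14,580,988.47
Minimum at tier 2: $14,580,988.47

$14,580,988.47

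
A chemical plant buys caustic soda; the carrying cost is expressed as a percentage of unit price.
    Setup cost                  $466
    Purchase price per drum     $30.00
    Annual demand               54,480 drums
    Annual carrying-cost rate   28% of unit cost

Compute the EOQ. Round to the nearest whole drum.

2,459 drums

Holding cost per drum per year: H = 28% × $30 = $8.4000
2DS/H = 2·54,480·466/8.4 = 6,044,685.71
EOQ = √6,044,685.71 ≈ 2,458.59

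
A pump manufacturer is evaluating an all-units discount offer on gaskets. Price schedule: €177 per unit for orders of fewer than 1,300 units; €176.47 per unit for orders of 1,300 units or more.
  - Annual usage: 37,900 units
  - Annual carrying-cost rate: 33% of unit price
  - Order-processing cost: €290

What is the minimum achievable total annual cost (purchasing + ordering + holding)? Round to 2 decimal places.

H₁ = 33%×€177 = €58.4100;  H₂ = 33%×€176.47 = €58.2351
EOQ₁ = √(2×37,900×290/58.4100) = 613.47  (< 1,300, feasible at tier 1)
EOQ₂ = √(2×37,900×290/58.2351) = 614.39  (< 1,300 → use Q = 1,300 at tier-2 price)
TC(tier 1 (EOQ₁), Q≈613.5) = €6,744,132.51
TC(tier 2, Q≈1,300.0) = €6,734,520.43
Minimum at tier 2: €6,734,520.43

€6,734,520.43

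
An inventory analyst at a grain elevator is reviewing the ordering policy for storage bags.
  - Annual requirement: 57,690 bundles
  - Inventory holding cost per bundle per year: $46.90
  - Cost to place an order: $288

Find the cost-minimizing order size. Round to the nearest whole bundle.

842 bundles

Q* = √(2·D·S / H) = √(2·57,690·288 / 46.9) = √708,516.8 ≈ 841.73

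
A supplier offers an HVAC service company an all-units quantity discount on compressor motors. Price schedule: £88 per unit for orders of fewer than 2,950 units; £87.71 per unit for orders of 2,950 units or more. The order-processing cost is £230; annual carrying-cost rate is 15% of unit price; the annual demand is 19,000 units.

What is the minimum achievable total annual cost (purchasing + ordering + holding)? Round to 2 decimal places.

£1,682,740.95

H₁ = 15%×£88 = £13.2000;  H₂ = 15%×£87.71 = £13.1565
EOQ₁ = √(2×19,000×230/13.2000) = 813.71  (< 2,950, feasible at tier 1)
EOQ₂ = √(2×19,000×230/13.1565) = 815.05  (< 2,950 → use Q = 2,950 at tier-2 price)
TC(tier 1 (EOQ₁), Q≈813.7) = £1,682,740.95
TC(tier 2, Q≈2,950.0) = £1,687,377.19
Minimum at tier 1 (EOQ₁): £1,682,740.95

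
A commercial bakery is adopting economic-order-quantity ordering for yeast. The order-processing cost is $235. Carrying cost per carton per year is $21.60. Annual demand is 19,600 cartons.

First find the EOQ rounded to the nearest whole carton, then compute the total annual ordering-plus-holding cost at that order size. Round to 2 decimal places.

$14,106.00

EOQ = √(2DS/H) = √(2 × 19,600 × 235 / 21.6)
    = √(426,481.48) ≈ 653.06 → Q = 653 cartons
Annual ordering cost = (D/Q)·S = (19,600/653) × 235 = $7,053.60
Annual holding cost  = (Q/2)·H = (653/2) × 21.6 = $7,052.40
Total = $7,053.60 + $7,052.40 = $14,106.00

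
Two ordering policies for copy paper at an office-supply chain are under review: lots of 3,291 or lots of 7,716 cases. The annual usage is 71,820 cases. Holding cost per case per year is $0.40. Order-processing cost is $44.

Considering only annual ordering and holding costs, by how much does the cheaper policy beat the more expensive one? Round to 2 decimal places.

TC(Q) = (D/Q)S + (Q/2)H
TC(3,291) = (71,820/3,291)×44 + (3,291/2)×0.4 = $1,618.42
TC(7,716) = (71,820/7,716)×44 + (7,716/2)×0.4 = $1,952.75
Lots of 3,291 are cheaper by $334.33.

$334.33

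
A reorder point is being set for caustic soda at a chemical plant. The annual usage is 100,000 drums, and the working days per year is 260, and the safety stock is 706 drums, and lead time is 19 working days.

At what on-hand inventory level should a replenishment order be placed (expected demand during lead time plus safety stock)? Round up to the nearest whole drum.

8,014 drums

Daily demand d = 100,000 / 260 = 384.615 drums/day
Demand during lead time = 384.615 × 19 = 7,307.69
Reorder point = 7,307.69 + 706 = 8,013.69 → round up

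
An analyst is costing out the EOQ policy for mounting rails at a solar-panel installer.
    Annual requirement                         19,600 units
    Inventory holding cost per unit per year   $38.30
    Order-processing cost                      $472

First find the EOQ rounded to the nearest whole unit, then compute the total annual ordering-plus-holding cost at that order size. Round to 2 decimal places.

Q* = √(2·D·S / H) = √(2·19,600·472 / 38.3) = √483,091.4 ≈ 695.05 → Q = 695 units
Ordering: D/Q × S = 19,600/695 × $472 = $13,311.08
Holding:  Q/2 × H = 695/2 × $38.3 = $13,309.25
Total = $13,311.08 + $13,309.25 = $26,620.33

$26,620.33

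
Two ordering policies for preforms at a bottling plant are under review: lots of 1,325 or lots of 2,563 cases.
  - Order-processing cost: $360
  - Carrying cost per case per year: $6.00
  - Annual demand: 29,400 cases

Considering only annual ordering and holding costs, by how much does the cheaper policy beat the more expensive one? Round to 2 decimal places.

$144.39

For each Q, cost = (D/Q)·S + (Q/2)·H.
TC(1,325) = (29,400/1,325)×360 + (1,325/2)×6 = $11,962.92
TC(2,563) = (29,400/2,563)×360 + (2,563/2)×6 = $11,818.54
Lots of 2,563 are cheaper by $144.39.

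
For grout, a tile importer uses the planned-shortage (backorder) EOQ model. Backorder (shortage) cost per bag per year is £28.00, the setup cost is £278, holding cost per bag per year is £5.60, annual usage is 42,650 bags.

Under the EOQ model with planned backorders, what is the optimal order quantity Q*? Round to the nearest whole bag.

Basic EOQ = √(2·42,650·278/5.6) = 2,057.799
Backorder adjustment √((H+b)/b) = √((5.6+28)/28) = 1.0954
Q* = 2,057.799 × 1.0954 ≈ 2,254.21

2,254 bags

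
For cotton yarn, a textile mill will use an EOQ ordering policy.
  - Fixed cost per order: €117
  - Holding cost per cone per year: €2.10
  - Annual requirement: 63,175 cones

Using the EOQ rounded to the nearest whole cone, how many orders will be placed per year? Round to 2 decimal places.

23.81 orders per year

Q* = √(2·D·S / H) = √(2·63,175·117 / 2.1) = √7,039,500.0 ≈ 2,653.21 → Q = 2,653
N = D/Q = 63,175/2,653 ≈ 23.813 orders/yr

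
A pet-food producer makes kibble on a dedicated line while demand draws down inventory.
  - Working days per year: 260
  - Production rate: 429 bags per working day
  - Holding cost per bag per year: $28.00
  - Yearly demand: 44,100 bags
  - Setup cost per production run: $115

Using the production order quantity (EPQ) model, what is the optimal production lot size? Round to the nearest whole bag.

774 bags

Daily demand d = 44,100/260 = 169.615; p = 429; 1 − d/p = 0.60463
EPQ = √(2DS / (H(1 − d/p)))
    = √(2 × 44,100 × 115 / (28 × 0.60463)) ≈ 774.04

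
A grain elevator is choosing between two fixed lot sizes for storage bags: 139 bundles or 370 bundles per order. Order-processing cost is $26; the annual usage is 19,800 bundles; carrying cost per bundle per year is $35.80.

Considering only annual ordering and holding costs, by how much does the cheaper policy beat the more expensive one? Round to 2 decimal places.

$1,822.65

Annual cost at Q: ordering D·S/Q plus holding Q·H/2.
TC(139) = (19,800/139)×26 + (139/2)×35.8 = $6,191.70
TC(370) = (19,800/370)×26 + (370/2)×35.8 = $8,014.35
Cheaper: Q = 139.  Difference = $1,822.65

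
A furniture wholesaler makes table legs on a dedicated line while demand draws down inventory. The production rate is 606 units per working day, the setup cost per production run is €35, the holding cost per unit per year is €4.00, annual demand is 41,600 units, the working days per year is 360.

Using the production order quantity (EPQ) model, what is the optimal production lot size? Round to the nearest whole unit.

948 units

d = 41,600/360 = 115.5556 units/day;  effective holding cost H(1 − d/p) = 4·(1 − 115.5556/606) = 3.23726
Q* = √(2DS / H_eff) = √(2·41,600·35 / 3.23726) ≈ 948.43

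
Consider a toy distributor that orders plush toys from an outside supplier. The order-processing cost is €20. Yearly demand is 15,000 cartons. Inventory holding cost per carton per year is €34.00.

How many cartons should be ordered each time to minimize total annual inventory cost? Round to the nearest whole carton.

133 cartons

Q* = √(2·D·S / H) = √(2·15,000·20 / 34) = √17,647.1 ≈ 132.84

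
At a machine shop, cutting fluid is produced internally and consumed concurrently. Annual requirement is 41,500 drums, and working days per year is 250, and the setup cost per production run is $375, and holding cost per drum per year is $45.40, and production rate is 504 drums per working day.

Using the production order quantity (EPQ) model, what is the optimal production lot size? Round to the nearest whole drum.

d = 41,500/250 = 166.0000 drums/day;  effective holding cost H(1 − d/p) = 45.4·(1 − 166.0000/504) = 30.44683
Q* = √(2DS / H_eff) = √(2·41,500·375 / 30.44683) ≈ 1,011.08

1,011 drums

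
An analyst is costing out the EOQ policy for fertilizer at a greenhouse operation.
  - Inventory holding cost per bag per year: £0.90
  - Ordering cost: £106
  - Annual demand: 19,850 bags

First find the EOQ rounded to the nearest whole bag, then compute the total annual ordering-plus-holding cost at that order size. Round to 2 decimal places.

£1,946.12

EOQ = √(2DS/H) = √(2 × 19,850 × 106 / 0.9)
    = √(4,675,777.78) ≈ 2,162.35 → Q = 2,162 bags
Ordering: D/Q × S = 19,850/2,162 × £106 = £973.22
Holding:  Q/2 × H = 2,162/2 × £0.9 = £972.90
Total = £973.22 + £972.90 = £1,946.12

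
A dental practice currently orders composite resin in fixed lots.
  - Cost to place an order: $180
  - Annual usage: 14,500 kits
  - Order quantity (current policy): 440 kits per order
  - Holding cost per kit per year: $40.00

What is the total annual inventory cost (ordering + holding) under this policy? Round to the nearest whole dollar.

Annual ordering cost = (D/Q)·S = (14,500/440) × 180 = $5,931.82
Annual holding cost  = (Q/2)·H = (440/2) × 40 = $8,800.00
Total = $5,931.82 + $8,800.00 = $14,731.82

$14,732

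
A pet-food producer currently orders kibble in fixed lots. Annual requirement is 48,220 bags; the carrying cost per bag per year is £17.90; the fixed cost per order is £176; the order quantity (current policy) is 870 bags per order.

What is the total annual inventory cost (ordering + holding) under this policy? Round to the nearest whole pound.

£17,541

Ordering: D/Q × S = 48,220/870 × £176 = £9,754.85
Holding:  Q/2 × H = 870/2 × £17.9 = £7,786.50
Total = £9,754.85 + £7,786.50 = £17,541.35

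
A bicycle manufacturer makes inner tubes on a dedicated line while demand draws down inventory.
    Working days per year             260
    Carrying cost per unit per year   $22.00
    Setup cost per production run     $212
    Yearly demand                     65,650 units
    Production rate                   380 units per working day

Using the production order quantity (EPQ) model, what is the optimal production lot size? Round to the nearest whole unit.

1,942 units

d = 65,650/260 = 252.5000 units/day;  effective holding cost H(1 − d/p) = 22·(1 − 252.5000/380) = 7.38158
Q* = √(2DS / H_eff) = √(2·65,650·212 / 7.38158) ≈ 1,941.89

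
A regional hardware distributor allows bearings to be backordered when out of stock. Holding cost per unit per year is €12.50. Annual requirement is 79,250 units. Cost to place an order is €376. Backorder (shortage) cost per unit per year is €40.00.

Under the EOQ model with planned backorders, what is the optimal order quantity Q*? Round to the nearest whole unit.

2,502 units

Q* = √(2DS/H) · √((H + b)/b)
   = √(2 × 79,250 × 376 / 12.5) · √((12.5 + 40) / 40)
   = 2,183.502 × 1.1456 ≈ 2,501.52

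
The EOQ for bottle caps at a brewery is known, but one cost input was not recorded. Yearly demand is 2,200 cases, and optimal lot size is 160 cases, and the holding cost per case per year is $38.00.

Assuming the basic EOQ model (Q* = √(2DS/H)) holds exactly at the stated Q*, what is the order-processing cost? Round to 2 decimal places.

From Q* = √(2DS/H) ⇒ Q*² = 2DS/H.
S = Q²H / (2D) = 160² × 38 / (2 × 2,200) = 221.0909

$221.09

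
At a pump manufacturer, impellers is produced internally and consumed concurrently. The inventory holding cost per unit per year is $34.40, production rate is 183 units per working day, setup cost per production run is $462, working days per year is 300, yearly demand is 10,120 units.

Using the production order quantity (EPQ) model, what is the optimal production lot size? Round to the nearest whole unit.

d = 10,120/300 = 33.7333 units/day;  effective holding cost H(1 − d/p) = 34.4·(1 − 33.7333/183) = 28.05887
Q* = √(2DS / H_eff) = √(2·10,120·462 / 28.05887) ≈ 577.29

577 units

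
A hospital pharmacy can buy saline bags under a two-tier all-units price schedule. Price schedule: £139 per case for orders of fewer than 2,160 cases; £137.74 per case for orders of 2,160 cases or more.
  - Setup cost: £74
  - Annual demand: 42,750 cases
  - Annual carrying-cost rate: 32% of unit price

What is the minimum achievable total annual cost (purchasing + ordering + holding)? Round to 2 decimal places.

£5,937,452.53

H₁ = 32%×£139 = £44.4800;  H₂ = 32%×£137.74 = £44.0768
EOQ₁ = √(2×42,750×74/44.4800) = 377.15  (< 2,160, feasible at tier 1)
EOQ₂ = √(2×42,750×74/44.0768) = 378.87  (< 2,160 → use Q = 2,160 at tier-2 price)
TC(tier 1 (EOQ₁), Q≈377.2) = £5,959,025.73
TC(tier 2, Q≈2,160.0) = £5,937,452.53
Minimum at tier 2: £5,937,452.53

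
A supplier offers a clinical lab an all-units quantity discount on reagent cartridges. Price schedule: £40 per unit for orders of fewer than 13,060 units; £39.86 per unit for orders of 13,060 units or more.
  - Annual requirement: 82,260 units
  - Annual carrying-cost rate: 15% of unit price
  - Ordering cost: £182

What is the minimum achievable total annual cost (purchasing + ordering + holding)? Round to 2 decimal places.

£3,303,803.58

H₁ = 15%×£40 = £6.0000;  H₂ = 15%×£39.86 = £5.9790
EOQ₁ = √(2×82,260×182/6.0000) = 2,233.93  (< 13,060, feasible at tier 1)
EOQ₂ = √(2×82,260×182/5.9790) = 2,237.85  (< 13,060 → use Q = 13,060 at tier-2 price)
TC(tier 1 (EOQ₁), Q≈2,233.9) = £3,303,803.58
TC(tier 2, Q≈13,060.0) = £3,319,072.82
Minimum at tier 1 (EOQ₁): £3,303,803.58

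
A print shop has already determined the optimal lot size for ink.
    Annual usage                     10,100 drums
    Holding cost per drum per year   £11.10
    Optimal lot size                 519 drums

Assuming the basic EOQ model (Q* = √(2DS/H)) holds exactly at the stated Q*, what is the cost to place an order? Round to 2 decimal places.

Since Q* = (2DS/H)^½, squaring gives Q*²·H = 2DS.
S = Q²H / (2D) = 519² × 11.1 / (2 × 10,100) = 148.0152

£148.02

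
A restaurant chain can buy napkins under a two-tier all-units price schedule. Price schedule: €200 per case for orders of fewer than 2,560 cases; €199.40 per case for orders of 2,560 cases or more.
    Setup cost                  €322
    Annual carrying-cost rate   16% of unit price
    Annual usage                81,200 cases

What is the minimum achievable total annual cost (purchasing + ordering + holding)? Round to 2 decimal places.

H₁ = 16%×€200 = €32.0000;  H₂ = 16%×€199.40 = €31.9040
EOQ₁ = √(2×81,200×322/32.0000) = 1,278.34  (< 2,560, feasible at tier 1)
EOQ₂ = √(2×81,200×322/31.9040) = 1,280.26  (< 2,560 → use Q = 2,560 at tier-2 price)
TC(tier 1 (EOQ₁), Q≈1,278.3) = €16,280,906.84
TC(tier 2, Q≈2,560.0) = €16,242,330.56
Minimum at tier 2: €16,242,330.56

€16,242,330.56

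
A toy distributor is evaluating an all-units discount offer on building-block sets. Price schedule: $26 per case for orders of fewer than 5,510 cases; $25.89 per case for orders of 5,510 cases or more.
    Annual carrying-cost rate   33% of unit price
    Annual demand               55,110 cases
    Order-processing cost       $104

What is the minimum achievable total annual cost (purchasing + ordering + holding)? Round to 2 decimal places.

H₁ = 33%×$26 = $8.5800;  H₂ = 33%×$25.89 = $8.5437
EOQ₁ = √(2×55,110×104/8.5800) = 1,155.85  (< 5,510, feasible at tier 1)
EOQ₂ = √(2×55,110×104/8.5437) = 1,158.31  (< 5,510 → use Q = 5,510 at tier-2 price)
TC(tier 1 (EOQ₁), Q≈1,155.9) = $1,442,777.23
TC(tier 2, Q≈5,510.0) = $1,451,375.98
Minimum at tier 1 (EOQ₁): $1,442,777.23

$1,442,777.23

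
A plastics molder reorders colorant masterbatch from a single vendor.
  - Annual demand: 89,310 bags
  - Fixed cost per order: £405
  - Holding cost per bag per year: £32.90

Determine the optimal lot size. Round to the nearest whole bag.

1,483 bags

EOQ = √(2DS/H) = √(2 × 89,310 × 405 / 32.9)
    = √(2,198,817.63) ≈ 1,482.84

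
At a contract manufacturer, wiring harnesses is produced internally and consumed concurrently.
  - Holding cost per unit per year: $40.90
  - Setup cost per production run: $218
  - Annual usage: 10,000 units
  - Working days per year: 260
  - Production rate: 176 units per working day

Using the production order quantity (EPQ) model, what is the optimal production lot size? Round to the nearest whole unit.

d = 10,000/260 = 38.4615 units/day;  effective holding cost H(1 − d/p) = 40.9·(1 − 38.4615/176) = 31.96206
Q* = √(2DS / H_eff) = √(2·10,000·218 / 31.96206) ≈ 369.34

369 units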